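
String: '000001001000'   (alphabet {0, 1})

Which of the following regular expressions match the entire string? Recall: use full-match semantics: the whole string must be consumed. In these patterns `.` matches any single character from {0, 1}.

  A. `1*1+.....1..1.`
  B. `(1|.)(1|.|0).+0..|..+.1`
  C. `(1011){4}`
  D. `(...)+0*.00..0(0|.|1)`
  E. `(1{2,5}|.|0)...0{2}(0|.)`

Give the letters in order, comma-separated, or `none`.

B, D

A → no match
B → match
C → no match — must start with '1011'
D → match
E → no match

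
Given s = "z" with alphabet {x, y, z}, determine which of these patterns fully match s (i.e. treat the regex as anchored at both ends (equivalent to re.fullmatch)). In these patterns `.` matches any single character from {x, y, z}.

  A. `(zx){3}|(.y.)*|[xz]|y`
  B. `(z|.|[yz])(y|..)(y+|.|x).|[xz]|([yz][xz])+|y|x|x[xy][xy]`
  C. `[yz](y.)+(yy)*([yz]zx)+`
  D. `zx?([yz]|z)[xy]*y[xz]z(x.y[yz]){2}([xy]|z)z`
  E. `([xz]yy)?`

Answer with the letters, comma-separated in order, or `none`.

A → match
B → match
C → no match — must end with "zx"
D → no match
E → no match

A, B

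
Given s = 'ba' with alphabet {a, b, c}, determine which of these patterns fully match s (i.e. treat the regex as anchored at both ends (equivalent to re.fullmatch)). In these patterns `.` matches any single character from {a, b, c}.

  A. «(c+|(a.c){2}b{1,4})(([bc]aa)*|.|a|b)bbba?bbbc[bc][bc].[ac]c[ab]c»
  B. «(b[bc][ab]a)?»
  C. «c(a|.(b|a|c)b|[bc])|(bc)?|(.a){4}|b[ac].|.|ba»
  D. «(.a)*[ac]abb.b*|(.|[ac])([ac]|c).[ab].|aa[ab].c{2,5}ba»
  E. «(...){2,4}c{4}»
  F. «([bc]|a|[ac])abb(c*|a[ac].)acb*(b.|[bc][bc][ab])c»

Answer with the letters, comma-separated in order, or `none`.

A → no match — must end with 'c'
B → no match
C → match
D → no match
E → no match — must end with 'c'
F → no match — must end with 'c'

C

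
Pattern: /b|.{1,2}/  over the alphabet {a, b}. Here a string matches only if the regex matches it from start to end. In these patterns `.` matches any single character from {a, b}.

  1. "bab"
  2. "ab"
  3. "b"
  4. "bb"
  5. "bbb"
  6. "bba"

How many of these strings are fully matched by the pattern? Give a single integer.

1 → no match
2 → match
3 → match
4 → match
5 → no match
6 → no match
Total matched: 3

3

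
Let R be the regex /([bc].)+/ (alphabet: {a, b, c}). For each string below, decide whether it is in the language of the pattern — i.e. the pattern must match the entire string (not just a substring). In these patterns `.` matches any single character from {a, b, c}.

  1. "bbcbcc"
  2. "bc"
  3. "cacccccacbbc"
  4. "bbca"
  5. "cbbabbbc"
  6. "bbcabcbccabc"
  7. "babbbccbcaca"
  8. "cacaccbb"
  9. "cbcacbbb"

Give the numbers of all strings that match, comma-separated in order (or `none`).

1, 2, 3, 4, 5, 6, 7, 8, 9

1 → match
2 → match
3 → match
4 → match
5 → match
6 → match
7 → match
8 → match
9 → match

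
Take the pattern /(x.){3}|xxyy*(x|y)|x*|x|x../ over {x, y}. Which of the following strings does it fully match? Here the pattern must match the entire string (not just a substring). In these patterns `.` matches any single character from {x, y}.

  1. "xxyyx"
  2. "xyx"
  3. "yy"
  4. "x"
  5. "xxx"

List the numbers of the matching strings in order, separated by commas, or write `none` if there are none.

1 → match
2 → match
3 → no match
4 → match
5 → match

1, 2, 4, 5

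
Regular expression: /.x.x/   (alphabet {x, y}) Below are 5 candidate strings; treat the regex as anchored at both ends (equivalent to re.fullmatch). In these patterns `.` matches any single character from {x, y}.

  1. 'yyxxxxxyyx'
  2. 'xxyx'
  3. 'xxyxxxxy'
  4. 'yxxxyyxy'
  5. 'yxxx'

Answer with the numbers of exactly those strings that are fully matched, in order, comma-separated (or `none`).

2, 5

1 → no match
2 → match
3 → no match — must end with 'x'
4 → no match — must end with 'x'
5 → match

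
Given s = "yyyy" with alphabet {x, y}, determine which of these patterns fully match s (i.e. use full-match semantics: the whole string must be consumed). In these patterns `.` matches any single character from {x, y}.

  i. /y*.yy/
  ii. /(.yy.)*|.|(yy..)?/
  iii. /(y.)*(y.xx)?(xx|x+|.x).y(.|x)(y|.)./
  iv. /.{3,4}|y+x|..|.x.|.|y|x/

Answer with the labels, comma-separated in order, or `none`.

i → match
ii → match
iii → no match
iv → match

i, ii, iv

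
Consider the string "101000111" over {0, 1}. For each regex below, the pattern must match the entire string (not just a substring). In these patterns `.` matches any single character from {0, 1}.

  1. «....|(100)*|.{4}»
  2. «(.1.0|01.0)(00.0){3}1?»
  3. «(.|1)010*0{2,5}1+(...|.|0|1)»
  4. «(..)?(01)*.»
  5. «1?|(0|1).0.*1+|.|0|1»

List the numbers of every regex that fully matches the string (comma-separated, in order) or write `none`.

1 → no match
2 → no match
3 → match
4 → no match
5 → no match

3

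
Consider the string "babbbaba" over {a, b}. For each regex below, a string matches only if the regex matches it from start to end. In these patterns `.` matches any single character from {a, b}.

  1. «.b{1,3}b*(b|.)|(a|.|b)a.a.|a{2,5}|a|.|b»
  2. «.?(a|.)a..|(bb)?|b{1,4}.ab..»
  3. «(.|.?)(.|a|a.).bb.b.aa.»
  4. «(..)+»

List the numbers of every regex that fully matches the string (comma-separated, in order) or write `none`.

1 → no match
2 → no match
3 → no match
4 → match

4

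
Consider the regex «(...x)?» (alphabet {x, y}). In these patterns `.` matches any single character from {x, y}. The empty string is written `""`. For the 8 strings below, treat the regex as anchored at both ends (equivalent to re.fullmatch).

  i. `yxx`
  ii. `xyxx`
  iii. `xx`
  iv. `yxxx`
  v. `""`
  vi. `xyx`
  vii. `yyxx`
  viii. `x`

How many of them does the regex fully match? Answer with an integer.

4

i → no match
ii → match
iii → no match
iv → match
v → match
vi → no match
vii → match
viii → no match
Total matched: 4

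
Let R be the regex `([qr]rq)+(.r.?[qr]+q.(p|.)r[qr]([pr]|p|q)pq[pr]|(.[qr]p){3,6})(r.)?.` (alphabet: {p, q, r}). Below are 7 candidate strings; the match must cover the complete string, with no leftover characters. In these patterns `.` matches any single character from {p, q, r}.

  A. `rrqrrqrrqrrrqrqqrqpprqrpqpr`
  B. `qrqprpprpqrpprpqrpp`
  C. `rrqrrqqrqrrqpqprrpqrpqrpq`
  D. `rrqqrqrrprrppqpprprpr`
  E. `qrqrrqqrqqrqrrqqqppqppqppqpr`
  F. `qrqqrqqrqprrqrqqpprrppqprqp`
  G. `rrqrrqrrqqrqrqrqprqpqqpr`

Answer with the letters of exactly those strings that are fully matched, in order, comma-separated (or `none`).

A → match
B → match
C → match
D → match
E → match
F → match
G → no match

A, B, C, D, E, F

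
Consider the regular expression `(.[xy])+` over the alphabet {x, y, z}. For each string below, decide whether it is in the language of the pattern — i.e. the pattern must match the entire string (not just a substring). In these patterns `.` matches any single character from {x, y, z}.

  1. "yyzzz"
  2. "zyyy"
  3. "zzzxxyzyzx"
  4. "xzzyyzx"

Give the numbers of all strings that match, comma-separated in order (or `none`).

2

1 → no match
2 → match
3 → no match
4 → no match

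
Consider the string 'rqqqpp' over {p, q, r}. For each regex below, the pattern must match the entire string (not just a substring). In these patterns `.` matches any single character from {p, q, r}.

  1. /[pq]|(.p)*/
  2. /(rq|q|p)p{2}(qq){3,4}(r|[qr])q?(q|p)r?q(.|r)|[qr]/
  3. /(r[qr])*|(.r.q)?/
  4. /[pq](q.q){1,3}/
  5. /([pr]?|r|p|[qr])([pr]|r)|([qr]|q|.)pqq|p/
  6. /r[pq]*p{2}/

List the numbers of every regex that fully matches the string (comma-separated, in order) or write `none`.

1 → no match
2 → no match
3 → no match
4 → no match — must end with 'q'
5 → no match
6 → match

6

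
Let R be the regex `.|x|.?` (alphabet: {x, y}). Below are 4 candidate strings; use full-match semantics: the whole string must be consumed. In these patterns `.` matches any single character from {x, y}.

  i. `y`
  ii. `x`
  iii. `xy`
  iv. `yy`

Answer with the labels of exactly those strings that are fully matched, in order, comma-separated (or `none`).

i, ii

i → match
ii → match
iii → no match
iv → no match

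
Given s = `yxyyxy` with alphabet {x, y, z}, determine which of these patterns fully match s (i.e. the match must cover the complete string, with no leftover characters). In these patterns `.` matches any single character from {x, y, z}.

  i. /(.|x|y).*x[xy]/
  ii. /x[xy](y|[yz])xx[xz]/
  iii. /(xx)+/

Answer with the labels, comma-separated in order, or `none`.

i

i → match
ii → no match — must start with `x`
iii → no match — must start with `xx`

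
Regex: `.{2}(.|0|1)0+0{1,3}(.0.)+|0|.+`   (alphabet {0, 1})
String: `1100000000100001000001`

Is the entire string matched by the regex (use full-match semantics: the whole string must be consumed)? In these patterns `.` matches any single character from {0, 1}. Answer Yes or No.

Yes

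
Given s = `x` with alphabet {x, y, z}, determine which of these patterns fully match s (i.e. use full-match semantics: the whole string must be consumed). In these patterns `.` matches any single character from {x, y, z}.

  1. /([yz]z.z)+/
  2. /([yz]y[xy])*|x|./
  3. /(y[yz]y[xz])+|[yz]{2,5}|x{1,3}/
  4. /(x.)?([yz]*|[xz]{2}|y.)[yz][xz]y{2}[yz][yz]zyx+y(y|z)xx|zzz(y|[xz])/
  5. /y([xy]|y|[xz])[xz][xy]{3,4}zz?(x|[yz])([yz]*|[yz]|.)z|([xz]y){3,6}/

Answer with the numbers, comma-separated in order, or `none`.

1 → no match — must end with `z`
2 → match
3 → match
4 → no match
5 → no match

2, 3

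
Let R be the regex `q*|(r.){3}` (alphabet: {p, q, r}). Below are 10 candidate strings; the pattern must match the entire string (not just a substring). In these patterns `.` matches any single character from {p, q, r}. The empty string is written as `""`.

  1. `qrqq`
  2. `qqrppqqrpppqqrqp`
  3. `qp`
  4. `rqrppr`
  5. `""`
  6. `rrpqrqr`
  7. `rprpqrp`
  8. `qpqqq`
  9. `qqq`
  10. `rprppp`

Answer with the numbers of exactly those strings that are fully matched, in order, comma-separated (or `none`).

5, 9

1 → no match
2 → no match
3 → no match
4 → no match
5 → match
6 → no match
7 → no match
8 → no match
9 → match
10 → no match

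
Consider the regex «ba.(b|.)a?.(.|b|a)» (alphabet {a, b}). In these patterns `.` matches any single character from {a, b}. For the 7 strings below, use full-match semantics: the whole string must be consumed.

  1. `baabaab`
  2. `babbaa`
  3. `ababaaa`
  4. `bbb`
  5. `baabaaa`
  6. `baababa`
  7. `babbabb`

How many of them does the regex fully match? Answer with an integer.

1 → match
2 → match
3 → no match — must start with `ba`
4 → no match — must start with `ba`
5 → match
6 → match
7 → match
Total matched: 5

5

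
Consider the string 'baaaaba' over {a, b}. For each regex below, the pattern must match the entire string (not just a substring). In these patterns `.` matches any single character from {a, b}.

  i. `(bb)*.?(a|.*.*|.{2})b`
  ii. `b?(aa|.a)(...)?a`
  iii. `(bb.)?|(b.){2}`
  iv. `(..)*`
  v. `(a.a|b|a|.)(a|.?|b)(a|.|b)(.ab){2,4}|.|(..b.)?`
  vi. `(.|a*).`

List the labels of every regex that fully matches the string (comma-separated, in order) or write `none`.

ii

i → no match — must end with 'b'
ii → match
iii → no match
iv → no match
v → no match
vi → no match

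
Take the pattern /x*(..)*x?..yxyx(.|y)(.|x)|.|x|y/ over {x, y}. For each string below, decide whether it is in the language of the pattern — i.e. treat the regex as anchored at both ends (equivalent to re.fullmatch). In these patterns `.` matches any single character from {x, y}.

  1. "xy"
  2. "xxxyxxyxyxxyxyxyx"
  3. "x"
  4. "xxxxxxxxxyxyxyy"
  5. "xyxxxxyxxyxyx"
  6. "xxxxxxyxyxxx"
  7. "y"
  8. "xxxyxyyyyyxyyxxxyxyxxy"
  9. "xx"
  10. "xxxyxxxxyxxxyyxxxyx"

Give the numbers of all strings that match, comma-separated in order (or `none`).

1. "xy" → no match
2 → match
3. "x" → match
4 → match
5 → no match
6. "xxxxxxyxyxxx" → match
7. "y" → match
8 → match
9. "xx" → no match
10 → no match

2, 3, 4, 6, 7, 8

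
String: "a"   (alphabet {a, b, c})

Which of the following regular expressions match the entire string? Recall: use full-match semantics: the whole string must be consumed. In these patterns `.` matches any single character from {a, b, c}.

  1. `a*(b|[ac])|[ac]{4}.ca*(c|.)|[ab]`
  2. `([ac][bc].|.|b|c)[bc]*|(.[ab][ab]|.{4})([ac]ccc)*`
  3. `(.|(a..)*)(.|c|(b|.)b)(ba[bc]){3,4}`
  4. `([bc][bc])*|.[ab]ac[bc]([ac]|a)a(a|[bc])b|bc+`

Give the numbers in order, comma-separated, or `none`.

1, 2

1 → match
2 → match
3 → no match
4 → no match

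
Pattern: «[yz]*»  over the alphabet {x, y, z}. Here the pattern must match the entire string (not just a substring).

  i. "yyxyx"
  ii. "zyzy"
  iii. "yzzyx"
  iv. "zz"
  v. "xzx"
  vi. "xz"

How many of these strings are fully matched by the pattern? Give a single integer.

i. "yyxyx" → no match
ii. "zyzy" → match
iii. "yzzyx" → no match
iv. "zz" → match
v. "xzx" → no match
vi. "xz" → no match
Total matched: 2

2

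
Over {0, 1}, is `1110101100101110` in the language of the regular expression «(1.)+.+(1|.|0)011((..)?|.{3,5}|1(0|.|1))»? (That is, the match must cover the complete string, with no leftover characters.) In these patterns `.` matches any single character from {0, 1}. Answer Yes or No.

Yes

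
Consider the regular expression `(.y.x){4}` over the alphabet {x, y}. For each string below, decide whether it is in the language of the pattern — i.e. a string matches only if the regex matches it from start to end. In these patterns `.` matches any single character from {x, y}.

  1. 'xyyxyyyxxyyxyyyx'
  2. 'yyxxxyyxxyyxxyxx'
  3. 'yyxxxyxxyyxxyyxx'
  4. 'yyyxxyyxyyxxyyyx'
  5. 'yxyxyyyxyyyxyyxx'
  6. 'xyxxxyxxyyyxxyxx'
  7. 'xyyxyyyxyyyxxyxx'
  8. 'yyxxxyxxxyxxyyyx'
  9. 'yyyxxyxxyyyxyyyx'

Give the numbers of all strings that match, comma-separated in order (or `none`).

1 → match
2 → match
3 → match
4 → match
5 → no match
6 → match
7 → match
8 → match
9 → match

1, 2, 3, 4, 6, 7, 8, 9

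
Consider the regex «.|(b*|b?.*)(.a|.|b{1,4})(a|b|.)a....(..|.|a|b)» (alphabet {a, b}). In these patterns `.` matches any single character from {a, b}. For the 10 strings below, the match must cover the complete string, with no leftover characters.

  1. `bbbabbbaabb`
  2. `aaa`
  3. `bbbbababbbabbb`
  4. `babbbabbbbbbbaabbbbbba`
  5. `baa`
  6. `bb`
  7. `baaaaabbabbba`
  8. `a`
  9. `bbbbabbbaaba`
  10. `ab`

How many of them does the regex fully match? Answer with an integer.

1 → no match
2 → no match
3 → no match
4 → no match
5 → no match
6 → no match
7 → no match
8 → match
9 → no match
10 → no match
Total matched: 1

1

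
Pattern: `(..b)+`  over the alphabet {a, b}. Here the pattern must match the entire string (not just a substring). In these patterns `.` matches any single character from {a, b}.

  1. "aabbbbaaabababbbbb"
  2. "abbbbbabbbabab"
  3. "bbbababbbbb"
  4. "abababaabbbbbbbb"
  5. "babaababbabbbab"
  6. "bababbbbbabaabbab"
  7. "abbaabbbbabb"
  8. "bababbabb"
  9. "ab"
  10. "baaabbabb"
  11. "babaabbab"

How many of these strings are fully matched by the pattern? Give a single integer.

1 → no match
2 → no match
3 → no match
4 → no match
5 → match
6 → no match
7 → match
8 → match
9 → no match
10 → no match
11 → match
Total matched: 4

4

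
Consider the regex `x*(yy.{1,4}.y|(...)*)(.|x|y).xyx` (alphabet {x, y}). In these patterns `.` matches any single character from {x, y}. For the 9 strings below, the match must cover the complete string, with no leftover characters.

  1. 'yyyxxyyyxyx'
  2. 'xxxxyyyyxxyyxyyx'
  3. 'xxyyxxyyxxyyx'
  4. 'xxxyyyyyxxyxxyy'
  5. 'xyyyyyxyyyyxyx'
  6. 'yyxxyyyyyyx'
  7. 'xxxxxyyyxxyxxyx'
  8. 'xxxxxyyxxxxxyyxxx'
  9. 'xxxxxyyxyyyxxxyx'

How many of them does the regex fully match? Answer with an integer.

1 → match
2 → no match — must end with 'xyx'
3 → no match — must end with 'xyx'
4 → no match — must end with 'xyx'
5 → match
6 → no match — must end with 'xyx'
7 → match
8 → no match — must end with 'xyx'
9 → match
Total matched: 4

4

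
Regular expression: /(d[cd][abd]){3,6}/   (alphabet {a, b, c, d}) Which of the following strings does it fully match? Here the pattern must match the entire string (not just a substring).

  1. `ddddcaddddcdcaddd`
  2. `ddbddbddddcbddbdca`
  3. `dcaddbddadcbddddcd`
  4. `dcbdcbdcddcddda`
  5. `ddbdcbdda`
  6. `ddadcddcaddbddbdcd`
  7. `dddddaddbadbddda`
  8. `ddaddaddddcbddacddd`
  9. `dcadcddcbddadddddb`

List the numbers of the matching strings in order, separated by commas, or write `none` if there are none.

2, 3, 4, 5, 6, 9

1 → no match
2 → match
3 → match
4 → match
5 → match
6 → match
7 → no match
8 → no match
9 → match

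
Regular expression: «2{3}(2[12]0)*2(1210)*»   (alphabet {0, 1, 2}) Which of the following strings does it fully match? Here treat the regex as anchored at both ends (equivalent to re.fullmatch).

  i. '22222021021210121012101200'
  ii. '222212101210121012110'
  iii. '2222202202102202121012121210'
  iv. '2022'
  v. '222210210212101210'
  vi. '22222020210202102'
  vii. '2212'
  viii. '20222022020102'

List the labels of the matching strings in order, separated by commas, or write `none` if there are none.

i → no match
ii → no match
iii → no match
iv. '2022' → no match
v → match
vi → no match
vii. '2212' → no match
viii → no match

v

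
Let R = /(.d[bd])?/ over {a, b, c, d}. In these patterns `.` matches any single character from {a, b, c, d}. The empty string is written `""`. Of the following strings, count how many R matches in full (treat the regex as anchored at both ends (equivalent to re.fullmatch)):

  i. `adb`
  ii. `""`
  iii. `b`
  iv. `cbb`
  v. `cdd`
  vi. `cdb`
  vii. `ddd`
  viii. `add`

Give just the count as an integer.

6

i → match
ii → match
iii → no match
iv → no match
v → match
vi → match
vii → match
viii → match
Total matched: 6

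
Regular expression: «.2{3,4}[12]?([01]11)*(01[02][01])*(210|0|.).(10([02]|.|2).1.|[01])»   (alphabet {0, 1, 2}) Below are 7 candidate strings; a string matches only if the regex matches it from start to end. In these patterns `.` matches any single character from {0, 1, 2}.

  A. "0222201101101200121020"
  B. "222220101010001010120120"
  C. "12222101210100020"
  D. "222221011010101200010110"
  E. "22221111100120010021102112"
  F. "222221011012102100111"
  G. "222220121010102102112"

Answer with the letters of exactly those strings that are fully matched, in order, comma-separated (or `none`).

A → match
B → match
C → match
D → no match
E → no match
F → match
G → match

A, B, C, F, G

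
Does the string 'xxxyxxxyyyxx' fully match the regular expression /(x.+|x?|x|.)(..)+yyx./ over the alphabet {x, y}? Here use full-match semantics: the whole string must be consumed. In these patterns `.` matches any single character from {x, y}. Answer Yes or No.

Yes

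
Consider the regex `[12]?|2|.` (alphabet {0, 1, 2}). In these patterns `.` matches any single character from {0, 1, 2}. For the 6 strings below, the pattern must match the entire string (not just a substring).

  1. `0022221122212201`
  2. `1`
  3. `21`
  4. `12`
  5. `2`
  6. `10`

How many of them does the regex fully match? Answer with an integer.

2

1 → no match
2 → match
3 → no match
4 → no match
5 → match
6 → no match
Total matched: 2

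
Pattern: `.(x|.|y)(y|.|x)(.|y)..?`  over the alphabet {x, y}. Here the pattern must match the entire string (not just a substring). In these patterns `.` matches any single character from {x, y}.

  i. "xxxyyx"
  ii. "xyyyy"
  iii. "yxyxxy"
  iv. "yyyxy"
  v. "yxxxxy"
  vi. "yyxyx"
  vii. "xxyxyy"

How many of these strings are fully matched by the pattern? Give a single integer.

7

i → match
ii → match
iii → match
iv → match
v → match
vi → match
vii → match
Total matched: 7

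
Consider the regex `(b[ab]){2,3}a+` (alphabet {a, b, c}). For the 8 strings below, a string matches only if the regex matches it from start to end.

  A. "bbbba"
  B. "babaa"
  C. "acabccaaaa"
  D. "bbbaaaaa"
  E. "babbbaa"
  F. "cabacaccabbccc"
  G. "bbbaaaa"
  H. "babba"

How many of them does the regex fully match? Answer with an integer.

6

A. "bbbba" → match
B. "babaa" → match
C. "acabccaaaa" → no match — must start with "b"
D. "bbbaaaaa" → match
E. "babbbaa" → match
F → no match — must start with "b"
G. "bbbaaaa" → match
H. "babba" → match
Total matched: 6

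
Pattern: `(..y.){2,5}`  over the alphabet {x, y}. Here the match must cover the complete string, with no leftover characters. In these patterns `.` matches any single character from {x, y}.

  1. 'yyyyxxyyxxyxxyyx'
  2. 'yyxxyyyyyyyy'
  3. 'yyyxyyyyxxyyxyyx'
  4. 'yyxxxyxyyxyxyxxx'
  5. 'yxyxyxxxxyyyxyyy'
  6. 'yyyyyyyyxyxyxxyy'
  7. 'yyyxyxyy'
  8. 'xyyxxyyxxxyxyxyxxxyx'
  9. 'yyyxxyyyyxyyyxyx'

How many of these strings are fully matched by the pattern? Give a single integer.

5

1 → match
2. 'yyxxyyyyyyyy' → no match
3 → match
4 → no match
5 → no match
6 → no match
7. 'yyyxyxyy' → match
8 → match
9 → match
Total matched: 5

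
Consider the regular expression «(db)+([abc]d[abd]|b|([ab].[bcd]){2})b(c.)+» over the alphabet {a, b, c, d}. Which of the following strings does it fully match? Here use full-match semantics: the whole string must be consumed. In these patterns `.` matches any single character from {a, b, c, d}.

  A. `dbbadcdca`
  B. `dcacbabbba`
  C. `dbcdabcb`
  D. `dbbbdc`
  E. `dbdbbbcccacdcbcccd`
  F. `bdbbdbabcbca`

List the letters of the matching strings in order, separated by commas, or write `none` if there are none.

A. `dbbadcdca` → no match
B. `dcacbabbba` → no match — must start with `db`
C. `dbcdabcb` → match
D. `dbbbdc` → no match
E → match
F. `bdbbdbabcbca` → no match — must start with `db`

C, E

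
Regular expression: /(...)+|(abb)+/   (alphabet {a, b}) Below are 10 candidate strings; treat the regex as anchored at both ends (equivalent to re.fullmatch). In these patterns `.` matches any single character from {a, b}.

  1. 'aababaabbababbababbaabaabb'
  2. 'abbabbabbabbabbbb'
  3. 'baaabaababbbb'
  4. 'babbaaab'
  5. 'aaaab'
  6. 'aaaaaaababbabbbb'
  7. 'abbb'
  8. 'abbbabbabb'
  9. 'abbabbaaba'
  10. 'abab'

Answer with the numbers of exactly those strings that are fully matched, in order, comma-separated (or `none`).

none

1 → no match
2 → no match
3 → no match
4 → no match
5 → no match
6 → no match
7 → no match
8 → no match
9 → no match
10 → no match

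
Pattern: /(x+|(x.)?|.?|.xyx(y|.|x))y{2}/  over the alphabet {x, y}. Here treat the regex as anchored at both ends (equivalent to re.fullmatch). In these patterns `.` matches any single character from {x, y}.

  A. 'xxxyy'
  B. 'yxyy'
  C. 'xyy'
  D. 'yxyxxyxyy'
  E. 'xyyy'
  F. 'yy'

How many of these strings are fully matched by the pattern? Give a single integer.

4

A → match
B → no match
C → match
D → no match
E → match
F → match
Total matched: 4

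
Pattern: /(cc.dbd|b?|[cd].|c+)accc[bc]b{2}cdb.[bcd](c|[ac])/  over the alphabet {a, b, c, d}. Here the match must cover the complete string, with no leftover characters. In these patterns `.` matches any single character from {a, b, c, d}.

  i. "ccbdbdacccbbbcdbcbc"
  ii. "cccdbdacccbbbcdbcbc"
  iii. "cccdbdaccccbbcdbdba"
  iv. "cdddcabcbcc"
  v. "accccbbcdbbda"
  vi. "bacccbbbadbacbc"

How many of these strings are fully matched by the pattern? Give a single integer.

4

i → match
ii → match
iii → match
iv. "cdddcabcbcc" → no match
v → match
vi → no match
Total matched: 4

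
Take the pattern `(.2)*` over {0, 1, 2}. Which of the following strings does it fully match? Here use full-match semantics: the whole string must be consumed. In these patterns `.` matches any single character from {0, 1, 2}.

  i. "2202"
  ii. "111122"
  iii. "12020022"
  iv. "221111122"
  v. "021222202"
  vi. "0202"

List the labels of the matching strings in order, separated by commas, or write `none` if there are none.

i, vi

i → match
ii → no match
iii → no match
iv → no match
v → no match
vi → match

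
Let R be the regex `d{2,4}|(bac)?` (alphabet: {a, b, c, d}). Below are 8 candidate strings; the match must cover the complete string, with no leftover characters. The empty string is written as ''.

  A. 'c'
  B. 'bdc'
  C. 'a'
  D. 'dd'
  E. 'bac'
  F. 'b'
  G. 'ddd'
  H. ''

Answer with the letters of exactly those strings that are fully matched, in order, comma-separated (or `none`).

A → no match
B → no match
C → no match
D → match
E → match
F → no match
G → match
H → match

D, E, G, H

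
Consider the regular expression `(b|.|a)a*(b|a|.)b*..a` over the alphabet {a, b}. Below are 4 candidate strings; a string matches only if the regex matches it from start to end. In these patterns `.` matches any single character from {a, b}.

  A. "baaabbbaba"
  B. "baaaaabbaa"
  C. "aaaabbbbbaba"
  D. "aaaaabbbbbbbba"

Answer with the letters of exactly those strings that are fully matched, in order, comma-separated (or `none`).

A → match
B → match
C → match
D → match

A, B, C, D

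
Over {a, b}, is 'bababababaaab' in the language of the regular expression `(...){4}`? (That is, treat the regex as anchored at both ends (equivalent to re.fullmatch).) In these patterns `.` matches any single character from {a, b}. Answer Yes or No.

No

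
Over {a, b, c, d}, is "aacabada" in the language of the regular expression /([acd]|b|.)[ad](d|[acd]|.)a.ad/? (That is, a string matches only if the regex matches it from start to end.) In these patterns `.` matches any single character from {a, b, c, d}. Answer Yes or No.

Every match must end with "ad", but "aacabada" does not.

No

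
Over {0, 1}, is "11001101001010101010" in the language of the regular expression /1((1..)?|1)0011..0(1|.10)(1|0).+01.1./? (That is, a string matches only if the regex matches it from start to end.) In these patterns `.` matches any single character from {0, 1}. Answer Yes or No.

Yes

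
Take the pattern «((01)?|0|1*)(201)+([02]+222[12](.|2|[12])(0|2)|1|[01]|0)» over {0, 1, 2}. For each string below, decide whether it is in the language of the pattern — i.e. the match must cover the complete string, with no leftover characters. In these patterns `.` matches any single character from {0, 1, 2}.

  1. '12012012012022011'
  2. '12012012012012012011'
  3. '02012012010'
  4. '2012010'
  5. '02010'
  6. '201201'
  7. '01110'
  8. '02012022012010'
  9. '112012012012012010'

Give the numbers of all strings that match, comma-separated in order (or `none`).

1 → no match
2 → match
3 → match
4 → match
5 → match
6 → no match
7 → no match
8 → no match
9 → match

2, 3, 4, 5, 9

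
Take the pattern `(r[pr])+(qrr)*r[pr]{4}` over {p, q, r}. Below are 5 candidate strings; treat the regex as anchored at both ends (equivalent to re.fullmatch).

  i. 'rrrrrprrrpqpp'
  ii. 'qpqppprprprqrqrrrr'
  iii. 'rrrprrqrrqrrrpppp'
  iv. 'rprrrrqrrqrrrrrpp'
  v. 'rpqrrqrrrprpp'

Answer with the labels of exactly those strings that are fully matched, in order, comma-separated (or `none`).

iii, iv, v

i → no match
ii → no match — must start with 'r'
iii → match
iv → match
v → match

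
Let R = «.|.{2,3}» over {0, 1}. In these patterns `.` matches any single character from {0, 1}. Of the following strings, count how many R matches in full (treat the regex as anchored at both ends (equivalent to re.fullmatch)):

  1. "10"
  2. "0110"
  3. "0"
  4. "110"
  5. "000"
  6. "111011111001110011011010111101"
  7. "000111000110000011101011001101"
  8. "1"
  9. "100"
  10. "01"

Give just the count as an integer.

7

1 → match
2 → no match
3 → match
4 → match
5 → match
6 → no match
7 → no match
8 → match
9 → match
10 → match
Total matched: 7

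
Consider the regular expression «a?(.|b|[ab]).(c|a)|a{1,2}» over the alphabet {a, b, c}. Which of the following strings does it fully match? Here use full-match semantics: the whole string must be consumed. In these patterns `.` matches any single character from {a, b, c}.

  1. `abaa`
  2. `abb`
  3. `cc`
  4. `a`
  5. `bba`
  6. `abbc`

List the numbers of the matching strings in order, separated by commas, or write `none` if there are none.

1, 4, 5, 6

1 → match
2 → no match
3 → no match
4 → match
5 → match
6 → match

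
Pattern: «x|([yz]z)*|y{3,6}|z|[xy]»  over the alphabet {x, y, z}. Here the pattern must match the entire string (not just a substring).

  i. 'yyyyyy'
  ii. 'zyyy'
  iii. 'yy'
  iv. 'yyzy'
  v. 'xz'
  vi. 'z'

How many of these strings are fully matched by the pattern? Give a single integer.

i → match
ii → no match
iii → no match
iv → no match
v → no match
vi → match
Total matched: 2

2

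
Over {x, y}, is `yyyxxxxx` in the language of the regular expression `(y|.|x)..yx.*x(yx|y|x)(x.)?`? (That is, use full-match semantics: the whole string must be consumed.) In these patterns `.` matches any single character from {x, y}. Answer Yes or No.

No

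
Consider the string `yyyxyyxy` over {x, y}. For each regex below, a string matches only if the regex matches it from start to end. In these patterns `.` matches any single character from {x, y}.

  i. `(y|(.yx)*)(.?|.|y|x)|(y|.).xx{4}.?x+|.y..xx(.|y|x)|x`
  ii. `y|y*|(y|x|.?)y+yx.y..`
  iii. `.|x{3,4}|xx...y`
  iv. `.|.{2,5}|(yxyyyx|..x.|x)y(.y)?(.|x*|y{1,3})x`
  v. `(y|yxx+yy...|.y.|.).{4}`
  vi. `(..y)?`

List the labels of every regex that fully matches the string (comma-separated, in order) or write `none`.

i → no match
ii → match
iii → no match
iv → no match
v → no match
vi → no match

ii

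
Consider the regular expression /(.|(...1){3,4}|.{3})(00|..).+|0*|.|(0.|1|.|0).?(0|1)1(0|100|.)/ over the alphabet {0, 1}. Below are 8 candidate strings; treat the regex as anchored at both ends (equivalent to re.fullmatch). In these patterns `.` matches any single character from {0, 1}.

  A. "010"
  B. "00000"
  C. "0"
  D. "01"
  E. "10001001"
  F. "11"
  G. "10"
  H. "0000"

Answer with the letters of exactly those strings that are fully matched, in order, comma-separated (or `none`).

B, C, E, H

A → no match
B → match
C → match
D → no match
E → match
F → no match
G → no match
H → match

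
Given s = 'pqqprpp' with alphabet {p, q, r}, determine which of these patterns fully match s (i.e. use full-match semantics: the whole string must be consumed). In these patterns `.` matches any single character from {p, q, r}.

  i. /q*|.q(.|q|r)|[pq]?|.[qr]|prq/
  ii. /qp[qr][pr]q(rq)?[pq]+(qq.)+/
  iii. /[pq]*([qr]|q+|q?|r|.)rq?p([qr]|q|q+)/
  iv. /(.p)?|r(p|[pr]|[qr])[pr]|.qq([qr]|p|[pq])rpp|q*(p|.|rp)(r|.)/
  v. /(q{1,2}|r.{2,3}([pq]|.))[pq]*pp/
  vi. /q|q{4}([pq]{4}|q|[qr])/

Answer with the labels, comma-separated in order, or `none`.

iv

i → no match
ii → no match — must start with 'qp'
iii → no match
iv → match
v → no match
vi → no match — must start with 'q'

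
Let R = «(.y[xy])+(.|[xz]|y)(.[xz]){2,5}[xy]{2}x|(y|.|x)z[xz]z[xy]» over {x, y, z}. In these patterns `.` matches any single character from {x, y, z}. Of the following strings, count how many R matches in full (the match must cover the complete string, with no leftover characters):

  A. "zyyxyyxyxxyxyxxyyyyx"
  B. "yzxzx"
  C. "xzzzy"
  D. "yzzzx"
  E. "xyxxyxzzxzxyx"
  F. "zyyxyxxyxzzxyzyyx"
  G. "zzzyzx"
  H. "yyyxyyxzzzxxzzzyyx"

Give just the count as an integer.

A → no match
B → match
C → match
D → match
E → match
F → match
G → no match
H → match
Total matched: 6

6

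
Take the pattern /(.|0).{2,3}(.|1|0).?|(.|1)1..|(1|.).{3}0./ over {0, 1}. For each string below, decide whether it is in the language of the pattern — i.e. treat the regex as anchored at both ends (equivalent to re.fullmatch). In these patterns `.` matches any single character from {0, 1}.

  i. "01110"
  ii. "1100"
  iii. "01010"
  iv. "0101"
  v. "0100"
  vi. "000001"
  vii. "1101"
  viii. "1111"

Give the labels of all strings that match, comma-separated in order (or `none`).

i → match
ii → match
iii → match
iv → match
v → match
vi → match
vii → match
viii → match

i, ii, iii, iv, v, vi, vii, viii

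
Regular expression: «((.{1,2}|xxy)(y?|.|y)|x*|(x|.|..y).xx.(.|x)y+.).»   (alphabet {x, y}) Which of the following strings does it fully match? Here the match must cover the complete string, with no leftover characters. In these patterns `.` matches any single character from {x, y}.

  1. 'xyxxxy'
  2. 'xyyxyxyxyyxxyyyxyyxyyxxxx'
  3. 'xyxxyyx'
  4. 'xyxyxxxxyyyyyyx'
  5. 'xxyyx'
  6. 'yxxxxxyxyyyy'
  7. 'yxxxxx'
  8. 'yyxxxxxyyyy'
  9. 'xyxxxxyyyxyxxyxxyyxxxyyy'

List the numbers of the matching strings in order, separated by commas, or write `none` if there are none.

5

1 → no match
2 → no match
3 → no match
4 → no match
5 → match
6 → no match
7 → no match
8 → no match
9 → no match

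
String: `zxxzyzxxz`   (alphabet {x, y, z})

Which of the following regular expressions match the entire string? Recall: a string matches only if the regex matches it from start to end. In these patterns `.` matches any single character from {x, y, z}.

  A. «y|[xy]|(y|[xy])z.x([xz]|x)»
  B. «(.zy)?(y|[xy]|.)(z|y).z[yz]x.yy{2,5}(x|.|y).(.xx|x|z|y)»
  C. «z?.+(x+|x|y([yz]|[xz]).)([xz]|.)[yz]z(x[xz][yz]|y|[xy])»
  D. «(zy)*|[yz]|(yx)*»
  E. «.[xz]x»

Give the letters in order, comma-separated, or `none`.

A → no match
B → no match
C → match
D → no match
E → no match — must end with `x`

C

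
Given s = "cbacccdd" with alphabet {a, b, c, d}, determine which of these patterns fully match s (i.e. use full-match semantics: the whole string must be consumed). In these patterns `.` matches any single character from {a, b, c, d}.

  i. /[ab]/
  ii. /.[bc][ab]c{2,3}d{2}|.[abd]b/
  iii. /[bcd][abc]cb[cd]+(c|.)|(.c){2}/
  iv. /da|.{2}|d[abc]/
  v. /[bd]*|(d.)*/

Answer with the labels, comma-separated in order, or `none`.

ii

i → no match
ii → match
iii → no match
iv → no match
v → no match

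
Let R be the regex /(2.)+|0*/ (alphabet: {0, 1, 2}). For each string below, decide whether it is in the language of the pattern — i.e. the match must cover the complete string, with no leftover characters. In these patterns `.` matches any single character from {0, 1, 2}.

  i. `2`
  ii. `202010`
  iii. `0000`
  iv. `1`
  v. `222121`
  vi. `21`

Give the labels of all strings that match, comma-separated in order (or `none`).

iii, v, vi

i → no match
ii → no match
iii → match
iv → no match
v → match
vi → match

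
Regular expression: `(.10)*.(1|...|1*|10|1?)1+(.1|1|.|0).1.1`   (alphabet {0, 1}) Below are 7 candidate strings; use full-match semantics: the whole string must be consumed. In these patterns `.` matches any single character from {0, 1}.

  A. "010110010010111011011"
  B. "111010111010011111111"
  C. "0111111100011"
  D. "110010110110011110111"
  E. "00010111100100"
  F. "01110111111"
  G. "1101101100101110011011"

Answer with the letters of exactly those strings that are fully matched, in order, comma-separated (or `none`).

D

A → no match
B → no match
C → no match
D → match
E → no match — must end with "1"
F → no match
G → no match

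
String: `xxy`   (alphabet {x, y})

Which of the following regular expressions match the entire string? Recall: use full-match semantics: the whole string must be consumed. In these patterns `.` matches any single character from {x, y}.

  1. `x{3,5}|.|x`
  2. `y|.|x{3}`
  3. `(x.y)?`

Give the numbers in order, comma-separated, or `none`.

3

1 → no match
2 → no match
3 → match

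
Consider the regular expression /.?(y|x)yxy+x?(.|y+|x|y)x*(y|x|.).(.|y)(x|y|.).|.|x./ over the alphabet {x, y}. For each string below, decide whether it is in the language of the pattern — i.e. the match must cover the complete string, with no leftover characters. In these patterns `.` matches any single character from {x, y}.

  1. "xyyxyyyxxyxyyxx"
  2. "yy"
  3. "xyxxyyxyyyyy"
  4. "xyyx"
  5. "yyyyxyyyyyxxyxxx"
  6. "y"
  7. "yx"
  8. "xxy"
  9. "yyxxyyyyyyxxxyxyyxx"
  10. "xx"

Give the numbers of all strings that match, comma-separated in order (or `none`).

6, 10

1 → no match
2 → no match
3 → no match
4 → no match
5 → no match
6 → match
7 → no match
8 → no match
9 → no match
10 → match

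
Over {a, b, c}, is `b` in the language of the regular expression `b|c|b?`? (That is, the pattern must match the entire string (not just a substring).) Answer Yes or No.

Yes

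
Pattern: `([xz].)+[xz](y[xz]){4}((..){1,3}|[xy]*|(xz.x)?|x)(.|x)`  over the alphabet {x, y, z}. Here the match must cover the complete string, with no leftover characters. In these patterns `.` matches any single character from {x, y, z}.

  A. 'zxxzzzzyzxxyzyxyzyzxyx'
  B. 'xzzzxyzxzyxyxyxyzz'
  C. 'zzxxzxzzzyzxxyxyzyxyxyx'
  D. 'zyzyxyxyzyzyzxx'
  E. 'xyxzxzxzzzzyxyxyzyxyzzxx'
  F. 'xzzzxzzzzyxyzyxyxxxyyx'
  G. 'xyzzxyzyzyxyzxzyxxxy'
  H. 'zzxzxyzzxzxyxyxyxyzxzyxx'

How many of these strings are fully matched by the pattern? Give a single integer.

8

A → match
B → match
C → match
D → match
E → match
F → match
G → match
H → match
Total matched: 8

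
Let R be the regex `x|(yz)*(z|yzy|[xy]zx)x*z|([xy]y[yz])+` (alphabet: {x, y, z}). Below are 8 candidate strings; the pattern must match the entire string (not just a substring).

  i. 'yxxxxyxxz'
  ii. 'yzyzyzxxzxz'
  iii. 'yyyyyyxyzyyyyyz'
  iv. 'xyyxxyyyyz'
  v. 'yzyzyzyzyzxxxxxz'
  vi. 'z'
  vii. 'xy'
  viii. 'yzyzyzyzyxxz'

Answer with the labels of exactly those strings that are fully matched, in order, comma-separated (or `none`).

i → no match
ii → no match
iii → match
iv → no match
v → match
vi → no match
vii → no match
viii → match

iii, v, viii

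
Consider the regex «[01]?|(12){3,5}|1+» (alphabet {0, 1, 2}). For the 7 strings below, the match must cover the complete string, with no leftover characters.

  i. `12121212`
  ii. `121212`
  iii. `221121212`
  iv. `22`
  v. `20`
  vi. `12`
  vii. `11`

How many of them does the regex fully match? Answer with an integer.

i → match
ii → match
iii → no match
iv → no match
v → no match
vi → no match
vii → match
Total matched: 3

3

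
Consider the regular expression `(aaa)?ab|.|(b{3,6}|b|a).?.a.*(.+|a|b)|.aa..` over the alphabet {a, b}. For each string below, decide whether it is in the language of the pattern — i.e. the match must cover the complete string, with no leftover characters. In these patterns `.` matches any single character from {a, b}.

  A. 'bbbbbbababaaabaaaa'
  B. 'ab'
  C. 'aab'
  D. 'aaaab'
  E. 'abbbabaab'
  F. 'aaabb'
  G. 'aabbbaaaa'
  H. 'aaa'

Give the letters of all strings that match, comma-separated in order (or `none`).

A, B, D, F

A → match
B. 'ab' → match
C. 'aab' → no match
D. 'aaaab' → match
E. 'abbbabaab' → no match
F. 'aaabb' → match
G. 'aabbbaaaa' → no match
H. 'aaa' → no match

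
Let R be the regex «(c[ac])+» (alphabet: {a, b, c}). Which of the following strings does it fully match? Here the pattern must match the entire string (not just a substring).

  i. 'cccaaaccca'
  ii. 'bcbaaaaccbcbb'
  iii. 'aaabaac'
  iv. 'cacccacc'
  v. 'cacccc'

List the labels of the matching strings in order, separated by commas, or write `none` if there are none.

i → no match
ii → no match — must start with 'c'
iii → no match — must start with 'c'
iv → match
v → match

iv, v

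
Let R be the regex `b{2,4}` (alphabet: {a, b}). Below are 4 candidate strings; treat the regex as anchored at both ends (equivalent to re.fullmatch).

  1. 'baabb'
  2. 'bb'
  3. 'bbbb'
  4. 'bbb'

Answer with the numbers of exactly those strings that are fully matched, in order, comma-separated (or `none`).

2, 3, 4

1. 'baabb' → no match
2. 'bb' → match
3. 'bbbb' → match
4. 'bbb' → match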